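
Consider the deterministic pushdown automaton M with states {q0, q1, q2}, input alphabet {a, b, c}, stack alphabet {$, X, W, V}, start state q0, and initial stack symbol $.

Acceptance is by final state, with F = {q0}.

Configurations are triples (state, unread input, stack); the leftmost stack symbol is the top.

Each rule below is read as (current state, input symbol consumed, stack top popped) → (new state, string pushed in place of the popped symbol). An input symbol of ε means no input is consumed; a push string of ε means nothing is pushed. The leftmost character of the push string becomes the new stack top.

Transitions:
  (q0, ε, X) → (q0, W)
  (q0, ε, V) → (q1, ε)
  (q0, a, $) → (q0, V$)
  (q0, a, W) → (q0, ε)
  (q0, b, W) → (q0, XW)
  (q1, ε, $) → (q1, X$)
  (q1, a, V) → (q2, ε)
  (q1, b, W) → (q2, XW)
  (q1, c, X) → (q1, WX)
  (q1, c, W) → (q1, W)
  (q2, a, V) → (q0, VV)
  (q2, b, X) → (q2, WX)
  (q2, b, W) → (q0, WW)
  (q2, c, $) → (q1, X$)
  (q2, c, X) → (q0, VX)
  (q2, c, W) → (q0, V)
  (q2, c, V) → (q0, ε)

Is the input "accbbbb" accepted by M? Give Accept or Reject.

Accept

(q0, accbbbb, $) ⊢ (q0, ccbbbb, V$) ⊢ (q1, ccbbbb, $) ⊢ (q1, ccbbbb, X$) ⊢ (q1, cbbbb, WX$) ⊢ (q1, bbbb, WX$) ⊢ (q2, bbb, XWX$) ⊢ (q2, bb, WXWX$) ⊢ (q0, b, WWXWX$) ⊢ (q0, ε, XWWXWX$)
All input consumed; state q0 ∈ F.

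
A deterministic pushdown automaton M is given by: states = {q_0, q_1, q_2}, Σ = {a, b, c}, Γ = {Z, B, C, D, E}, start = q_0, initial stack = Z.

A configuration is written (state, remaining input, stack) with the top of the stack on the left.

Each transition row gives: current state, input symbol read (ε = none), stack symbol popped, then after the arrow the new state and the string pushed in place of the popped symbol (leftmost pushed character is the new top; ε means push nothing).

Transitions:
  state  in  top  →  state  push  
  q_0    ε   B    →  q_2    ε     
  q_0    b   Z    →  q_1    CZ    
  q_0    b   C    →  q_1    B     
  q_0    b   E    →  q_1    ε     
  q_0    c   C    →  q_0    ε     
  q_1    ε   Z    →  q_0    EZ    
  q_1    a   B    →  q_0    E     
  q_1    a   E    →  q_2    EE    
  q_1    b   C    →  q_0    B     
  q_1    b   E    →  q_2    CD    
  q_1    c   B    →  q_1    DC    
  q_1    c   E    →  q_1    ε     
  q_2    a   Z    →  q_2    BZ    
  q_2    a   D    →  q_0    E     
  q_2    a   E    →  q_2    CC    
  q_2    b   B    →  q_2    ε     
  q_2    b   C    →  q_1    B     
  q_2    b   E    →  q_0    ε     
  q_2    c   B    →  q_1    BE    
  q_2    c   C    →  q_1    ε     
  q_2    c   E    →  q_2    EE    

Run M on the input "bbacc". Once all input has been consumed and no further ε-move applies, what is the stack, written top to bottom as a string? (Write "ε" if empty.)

DCEZ

(q_0, bbacc, Z)
  read b, top Z: go to q_1, push CZ → (q_1, bacc, CZ)
  read b, top C: go to q_0, push B → (q_0, acc, BZ)
  ε-move, top B: go to q_2, push ε → (q_2, acc, Z)
  read a, top Z: go to q_2, push BZ → (q_2, cc, BZ)
  read c, top B: go to q_1, push BE → (q_1, c, BEZ)
  read c, top B: go to q_1, push DC → (q_1, ε, DCEZ)
All input consumed in state q_1 with stack DCEZ.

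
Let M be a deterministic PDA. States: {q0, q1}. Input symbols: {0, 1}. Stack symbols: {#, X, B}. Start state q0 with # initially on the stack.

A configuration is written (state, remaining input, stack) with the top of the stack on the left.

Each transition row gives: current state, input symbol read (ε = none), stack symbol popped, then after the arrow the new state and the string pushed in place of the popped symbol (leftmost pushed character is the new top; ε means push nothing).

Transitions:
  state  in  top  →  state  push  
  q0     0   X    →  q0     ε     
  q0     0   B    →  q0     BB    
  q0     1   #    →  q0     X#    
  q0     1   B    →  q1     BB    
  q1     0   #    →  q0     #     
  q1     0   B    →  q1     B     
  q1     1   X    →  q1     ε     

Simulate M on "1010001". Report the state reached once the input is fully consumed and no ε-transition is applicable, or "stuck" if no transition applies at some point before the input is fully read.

(q0, 1010001, #) ⊢ (q0, 010001, X#) ⊢ (q0, 10001, #) ⊢ (q0, 0001, X#) ⊢ (q0, 001, #)
No transition for (q0, 0, top #); M blocks with input 001 remaining.

stuck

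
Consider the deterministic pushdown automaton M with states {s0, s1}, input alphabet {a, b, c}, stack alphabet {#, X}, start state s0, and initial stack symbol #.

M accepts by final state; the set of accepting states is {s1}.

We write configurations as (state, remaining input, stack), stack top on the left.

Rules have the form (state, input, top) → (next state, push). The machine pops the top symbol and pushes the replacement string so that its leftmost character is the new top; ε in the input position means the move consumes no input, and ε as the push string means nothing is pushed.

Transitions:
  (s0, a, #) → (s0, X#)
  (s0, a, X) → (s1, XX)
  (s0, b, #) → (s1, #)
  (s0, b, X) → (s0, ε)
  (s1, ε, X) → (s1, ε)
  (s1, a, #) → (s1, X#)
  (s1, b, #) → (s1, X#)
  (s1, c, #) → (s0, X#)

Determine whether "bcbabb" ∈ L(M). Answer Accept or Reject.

Accept

(s0, bcbabb, #)
  read b, top #: go to s1, push # → (s1, cbabb, #)
  read c, top #: go to s0, push X# → (s0, babb, X#)
  read b, top X: go to s0, push ε → (s0, abb, #)
  read a, top #: go to s0, push X# → (s0, bb, X#)
  read b, top X: go to s0, push ε → (s0, b, #)
  read b, top #: go to s1, push # → (s1, ε, #)
All input consumed; state s1 ∈ F.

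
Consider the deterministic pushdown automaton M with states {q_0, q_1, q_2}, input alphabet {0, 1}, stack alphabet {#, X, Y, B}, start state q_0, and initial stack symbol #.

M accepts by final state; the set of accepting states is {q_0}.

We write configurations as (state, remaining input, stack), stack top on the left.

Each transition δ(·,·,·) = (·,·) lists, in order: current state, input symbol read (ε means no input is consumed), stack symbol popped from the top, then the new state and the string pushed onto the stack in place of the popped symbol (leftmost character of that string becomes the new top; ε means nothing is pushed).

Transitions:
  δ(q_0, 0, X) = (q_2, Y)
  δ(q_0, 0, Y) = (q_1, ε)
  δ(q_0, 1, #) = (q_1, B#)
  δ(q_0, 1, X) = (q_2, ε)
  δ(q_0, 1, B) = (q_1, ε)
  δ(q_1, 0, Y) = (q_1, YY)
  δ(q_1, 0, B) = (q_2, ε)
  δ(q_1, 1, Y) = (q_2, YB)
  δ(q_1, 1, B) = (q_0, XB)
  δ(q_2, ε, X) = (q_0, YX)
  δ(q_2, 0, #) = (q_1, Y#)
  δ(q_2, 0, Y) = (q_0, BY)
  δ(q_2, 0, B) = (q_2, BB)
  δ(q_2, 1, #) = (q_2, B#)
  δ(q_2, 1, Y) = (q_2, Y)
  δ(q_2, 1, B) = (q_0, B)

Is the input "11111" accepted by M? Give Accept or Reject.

(q_0, 11111, #) ⊢ (q_1, 1111, B#) ⊢ (q_0, 111, XB#) ⊢ (q_2, 11, B#) ⊢ (q_0, 1, B#) ⊢ (q_1, ε, #)
All input consumed; state q_1 ∉ F and no further ε-move applies.

Reject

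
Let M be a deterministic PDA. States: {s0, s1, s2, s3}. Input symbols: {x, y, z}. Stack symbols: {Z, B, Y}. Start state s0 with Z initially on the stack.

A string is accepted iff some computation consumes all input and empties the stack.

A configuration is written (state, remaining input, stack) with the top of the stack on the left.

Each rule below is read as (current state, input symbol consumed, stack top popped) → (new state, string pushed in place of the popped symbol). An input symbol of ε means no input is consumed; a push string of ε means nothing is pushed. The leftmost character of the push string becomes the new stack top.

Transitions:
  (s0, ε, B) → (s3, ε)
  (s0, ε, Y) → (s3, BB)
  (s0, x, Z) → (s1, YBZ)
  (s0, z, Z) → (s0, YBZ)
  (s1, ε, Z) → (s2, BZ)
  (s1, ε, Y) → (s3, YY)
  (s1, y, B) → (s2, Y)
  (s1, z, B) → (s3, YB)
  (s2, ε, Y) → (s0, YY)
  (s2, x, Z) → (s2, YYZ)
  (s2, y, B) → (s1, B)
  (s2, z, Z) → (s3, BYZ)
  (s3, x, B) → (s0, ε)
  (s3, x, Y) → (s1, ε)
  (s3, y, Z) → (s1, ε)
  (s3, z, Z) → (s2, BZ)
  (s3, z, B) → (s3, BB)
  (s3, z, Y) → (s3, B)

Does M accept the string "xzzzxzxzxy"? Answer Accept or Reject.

Accept

(s0, xzzzxzxzxy, Z)
  read x, top Z: go to s1, push YBZ → (s1, zzzxzxzxy, YBZ)
  ε-move, top Y: go to s3, push YY → (s3, zzzxzxzxy, YYBZ)
  read z, top Y: go to s3, push B → (s3, zzxzxzxy, BYBZ)
  read z, top B: go to s3, push BB → (s3, zxzxzxy, BBYBZ)
  read z, top B: go to s3, push BB → (s3, xzxzxy, BBBYBZ)
  read x, top B: go to s0, push ε → (s0, zxzxy, BBYBZ)
  ε-move, top B: go to s3, push ε → (s3, zxzxy, BYBZ)
  read z, top B: go to s3, push BB → (s3, xzxy, BBYBZ)
  read x, top B: go to s0, push ε → (s0, zxy, BYBZ)
  ε-move, top B: go to s3, push ε → (s3, zxy, YBZ)
  read z, top Y: go to s3, push B → (s3, xy, BBZ)
  read x, top B: go to s0, push ε → (s0, y, BZ)
  ε-move, top B: go to s3, push ε → (s3, y, Z)
  read y, top Z: go to s1, push ε → (s1, ε, ε)
All input consumed and the stack is empty.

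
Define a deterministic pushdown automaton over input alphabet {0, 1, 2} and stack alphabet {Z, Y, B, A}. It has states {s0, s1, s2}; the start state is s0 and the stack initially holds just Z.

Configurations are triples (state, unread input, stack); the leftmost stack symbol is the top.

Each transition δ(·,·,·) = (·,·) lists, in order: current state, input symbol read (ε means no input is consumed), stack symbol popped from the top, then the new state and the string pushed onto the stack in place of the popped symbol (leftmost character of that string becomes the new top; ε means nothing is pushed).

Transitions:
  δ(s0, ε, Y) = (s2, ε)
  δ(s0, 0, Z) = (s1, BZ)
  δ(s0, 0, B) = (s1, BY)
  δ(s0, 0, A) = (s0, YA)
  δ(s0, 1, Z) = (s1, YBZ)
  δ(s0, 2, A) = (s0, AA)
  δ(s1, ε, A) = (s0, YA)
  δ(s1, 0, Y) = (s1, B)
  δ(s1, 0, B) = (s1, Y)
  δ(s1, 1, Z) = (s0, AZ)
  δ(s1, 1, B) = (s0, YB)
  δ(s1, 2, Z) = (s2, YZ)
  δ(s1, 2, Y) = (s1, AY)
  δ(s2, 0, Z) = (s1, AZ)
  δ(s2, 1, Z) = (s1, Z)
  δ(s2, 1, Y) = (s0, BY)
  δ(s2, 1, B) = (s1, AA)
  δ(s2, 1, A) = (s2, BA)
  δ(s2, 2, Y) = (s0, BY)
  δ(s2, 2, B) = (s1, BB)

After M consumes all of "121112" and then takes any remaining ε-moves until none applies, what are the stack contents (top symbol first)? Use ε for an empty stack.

(s0, 121112, Z) ⊢ (s1, 21112, YBZ) ⊢ (s1, 1112, AYBZ) ⊢ (s0, 1112, YAYBZ) ⊢ (s2, 1112, AYBZ) ⊢ (s2, 112, BAYBZ) ⊢ (s1, 12, AAAYBZ) ⊢ (s0, 12, YAAAYBZ) ⊢ (s2, 12, AAAYBZ) ⊢ (s2, 2, BAAAYBZ) ⊢ (s1, ε, BBAAAYBZ)
All input consumed in state s1 with stack BBAAAYBZ.

BBAAAYBZ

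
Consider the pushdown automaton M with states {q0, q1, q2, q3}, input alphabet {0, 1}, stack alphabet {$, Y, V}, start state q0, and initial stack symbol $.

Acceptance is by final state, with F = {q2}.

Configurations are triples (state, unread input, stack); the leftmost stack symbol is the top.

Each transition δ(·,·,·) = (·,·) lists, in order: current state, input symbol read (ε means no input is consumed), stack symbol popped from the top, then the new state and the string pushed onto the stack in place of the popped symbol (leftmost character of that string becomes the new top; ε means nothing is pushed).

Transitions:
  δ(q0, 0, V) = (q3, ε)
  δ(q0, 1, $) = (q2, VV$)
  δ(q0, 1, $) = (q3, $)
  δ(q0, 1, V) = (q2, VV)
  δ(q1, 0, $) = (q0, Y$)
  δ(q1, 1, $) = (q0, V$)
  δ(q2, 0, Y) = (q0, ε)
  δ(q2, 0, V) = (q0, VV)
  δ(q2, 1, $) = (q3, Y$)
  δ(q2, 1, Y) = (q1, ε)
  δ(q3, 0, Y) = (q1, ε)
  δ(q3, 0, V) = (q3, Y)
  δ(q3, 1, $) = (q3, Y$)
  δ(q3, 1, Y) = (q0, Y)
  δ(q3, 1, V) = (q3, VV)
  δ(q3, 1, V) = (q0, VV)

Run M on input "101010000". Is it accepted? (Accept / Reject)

No computation consumes all input and reaches a final state.

Reject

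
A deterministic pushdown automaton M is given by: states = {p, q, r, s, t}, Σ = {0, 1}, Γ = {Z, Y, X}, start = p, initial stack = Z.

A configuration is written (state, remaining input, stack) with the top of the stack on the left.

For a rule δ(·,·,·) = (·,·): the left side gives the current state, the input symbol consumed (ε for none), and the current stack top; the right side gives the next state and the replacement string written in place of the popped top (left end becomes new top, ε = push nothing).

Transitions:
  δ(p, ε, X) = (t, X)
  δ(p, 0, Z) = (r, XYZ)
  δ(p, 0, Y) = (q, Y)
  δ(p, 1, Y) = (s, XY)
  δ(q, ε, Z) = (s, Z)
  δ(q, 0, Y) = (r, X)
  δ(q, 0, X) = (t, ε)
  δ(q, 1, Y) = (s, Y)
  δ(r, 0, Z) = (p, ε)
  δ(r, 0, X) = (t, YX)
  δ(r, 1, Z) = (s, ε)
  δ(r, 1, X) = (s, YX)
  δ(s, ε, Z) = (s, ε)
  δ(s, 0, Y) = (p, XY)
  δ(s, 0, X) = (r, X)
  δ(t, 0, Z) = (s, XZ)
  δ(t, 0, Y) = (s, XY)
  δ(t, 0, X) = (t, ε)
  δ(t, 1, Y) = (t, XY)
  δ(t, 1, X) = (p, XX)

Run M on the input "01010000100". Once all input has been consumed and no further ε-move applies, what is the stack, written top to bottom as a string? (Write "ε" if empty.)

(p, 01010000100, Z) ⊢ (r, 1010000100, XYZ) ⊢ (s, 010000100, YXYZ) ⊢ (p, 10000100, XYXYZ) ⊢ (t, 10000100, XYXYZ) ⊢ (p, 0000100, XXYXYZ) ⊢ (t, 0000100, XXYXYZ) ⊢ (t, 000100, XYXYZ) ⊢ (t, 00100, YXYZ) ⊢ (s, 0100, XYXYZ) ⊢ (r, 100, XYXYZ) ⊢ (s, 00, YXYXYZ) ⊢ (p, 0, XYXYXYZ) ⊢ (t, 0, XYXYXYZ) ⊢ (t, ε, YXYXYZ)
All input consumed in state t with stack YXYXYZ.

YXYXYZ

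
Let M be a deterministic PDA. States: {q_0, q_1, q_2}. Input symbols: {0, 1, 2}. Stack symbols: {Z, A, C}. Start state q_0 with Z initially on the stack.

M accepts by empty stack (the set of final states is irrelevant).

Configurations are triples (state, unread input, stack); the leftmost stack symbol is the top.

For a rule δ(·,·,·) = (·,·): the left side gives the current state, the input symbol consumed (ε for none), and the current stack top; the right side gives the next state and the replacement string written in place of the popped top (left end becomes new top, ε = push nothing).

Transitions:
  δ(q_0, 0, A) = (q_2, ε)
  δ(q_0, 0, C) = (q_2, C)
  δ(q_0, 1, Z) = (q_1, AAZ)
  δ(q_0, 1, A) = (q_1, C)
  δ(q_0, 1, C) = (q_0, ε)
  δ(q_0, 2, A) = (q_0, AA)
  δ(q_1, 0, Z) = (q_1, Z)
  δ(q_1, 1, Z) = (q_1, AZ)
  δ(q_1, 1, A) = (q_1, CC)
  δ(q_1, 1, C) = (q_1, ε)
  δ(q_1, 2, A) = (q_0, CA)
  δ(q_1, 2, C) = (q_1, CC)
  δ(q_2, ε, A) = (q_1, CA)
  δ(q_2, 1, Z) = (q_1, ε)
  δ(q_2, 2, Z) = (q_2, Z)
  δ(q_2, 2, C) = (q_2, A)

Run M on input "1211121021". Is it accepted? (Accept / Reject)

(q_0, 1211121021, Z) ⊢ (q_1, 211121021, AAZ) ⊢ (q_0, 11121021, CAAZ) ⊢ (q_0, 1121021, AAZ) ⊢ (q_1, 121021, CAZ) ⊢ (q_1, 21021, AZ) ⊢ (q_0, 1021, CAZ) ⊢ (q_0, 021, AZ) ⊢ (q_2, 21, Z) ⊢ (q_2, 1, Z) ⊢ (q_1, ε, ε)
All input consumed and the stack is empty.

Accept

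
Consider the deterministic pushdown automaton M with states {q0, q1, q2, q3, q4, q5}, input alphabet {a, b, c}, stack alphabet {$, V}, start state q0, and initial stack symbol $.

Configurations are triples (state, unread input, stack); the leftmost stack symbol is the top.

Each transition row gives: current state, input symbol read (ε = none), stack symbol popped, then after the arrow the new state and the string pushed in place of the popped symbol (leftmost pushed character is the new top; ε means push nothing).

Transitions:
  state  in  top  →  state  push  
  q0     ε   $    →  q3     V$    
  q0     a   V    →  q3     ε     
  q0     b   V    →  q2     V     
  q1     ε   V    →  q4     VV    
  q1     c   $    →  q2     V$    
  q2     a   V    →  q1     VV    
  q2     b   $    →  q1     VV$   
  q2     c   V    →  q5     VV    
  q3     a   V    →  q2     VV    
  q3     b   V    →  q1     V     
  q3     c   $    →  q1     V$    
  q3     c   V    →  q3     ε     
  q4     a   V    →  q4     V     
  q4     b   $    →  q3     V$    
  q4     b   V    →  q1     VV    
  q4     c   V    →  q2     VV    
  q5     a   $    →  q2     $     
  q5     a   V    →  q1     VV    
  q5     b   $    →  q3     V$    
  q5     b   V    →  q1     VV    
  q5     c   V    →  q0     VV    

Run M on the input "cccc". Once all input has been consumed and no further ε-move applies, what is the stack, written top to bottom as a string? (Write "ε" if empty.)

VVVV$

(q0, cccc, $) ⊢ (q3, cccc, V$) ⊢ (q3, ccc, $) ⊢ (q1, cc, V$) ⊢ (q4, cc, VV$) ⊢ (q2, c, VVV$) ⊢ (q5, ε, VVVV$)
All input consumed in state q5 with stack VVVV$.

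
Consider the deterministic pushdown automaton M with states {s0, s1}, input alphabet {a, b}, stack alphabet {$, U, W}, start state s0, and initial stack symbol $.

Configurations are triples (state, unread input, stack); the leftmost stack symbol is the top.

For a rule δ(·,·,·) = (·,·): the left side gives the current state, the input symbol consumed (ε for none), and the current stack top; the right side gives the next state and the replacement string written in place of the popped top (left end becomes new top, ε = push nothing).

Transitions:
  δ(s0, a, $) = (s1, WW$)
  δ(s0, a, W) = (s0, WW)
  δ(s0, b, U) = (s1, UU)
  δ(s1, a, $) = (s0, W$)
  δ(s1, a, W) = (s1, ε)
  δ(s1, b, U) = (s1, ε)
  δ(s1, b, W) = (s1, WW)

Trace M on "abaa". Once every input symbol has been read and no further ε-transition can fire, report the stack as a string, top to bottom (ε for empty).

W$

(s0, abaa, $)
  read a, top $: go to s1, push WW$ → (s1, baa, WW$)
  read b, top W: go to s1, push WW → (s1, aa, WWW$)
  read a, top W: go to s1, push ε → (s1, a, WW$)
  read a, top W: go to s1, push ε → (s1, ε, W$)
All input consumed in state s1 with stack W$.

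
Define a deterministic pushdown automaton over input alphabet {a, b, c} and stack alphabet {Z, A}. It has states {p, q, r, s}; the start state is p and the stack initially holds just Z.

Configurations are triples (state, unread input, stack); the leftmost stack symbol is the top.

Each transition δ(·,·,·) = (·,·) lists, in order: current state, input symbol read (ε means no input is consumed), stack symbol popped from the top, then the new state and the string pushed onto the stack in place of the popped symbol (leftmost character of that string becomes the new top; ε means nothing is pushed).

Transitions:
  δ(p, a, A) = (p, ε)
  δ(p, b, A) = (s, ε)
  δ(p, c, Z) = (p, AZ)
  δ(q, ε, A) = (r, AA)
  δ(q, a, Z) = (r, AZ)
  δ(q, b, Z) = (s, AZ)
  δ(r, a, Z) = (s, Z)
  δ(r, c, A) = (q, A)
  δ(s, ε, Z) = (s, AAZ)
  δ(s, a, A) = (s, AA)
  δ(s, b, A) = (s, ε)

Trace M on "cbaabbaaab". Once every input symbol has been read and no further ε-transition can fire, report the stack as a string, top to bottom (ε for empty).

(p, cbaabbaaab, Z) ⊢ (p, baabbaaab, AZ) ⊢ (s, aabbaaab, Z) ⊢ (s, aabbaaab, AAZ) ⊢ (s, abbaaab, AAAZ) ⊢ (s, bbaaab, AAAAZ) ⊢ (s, baaab, AAAZ) ⊢ (s, aaab, AAZ) ⊢ (s, aab, AAAZ) ⊢ (s, ab, AAAAZ) ⊢ (s, b, AAAAAZ) ⊢ (s, ε, AAAAZ)
All input consumed in state s with stack AAAAZ.

AAAAZ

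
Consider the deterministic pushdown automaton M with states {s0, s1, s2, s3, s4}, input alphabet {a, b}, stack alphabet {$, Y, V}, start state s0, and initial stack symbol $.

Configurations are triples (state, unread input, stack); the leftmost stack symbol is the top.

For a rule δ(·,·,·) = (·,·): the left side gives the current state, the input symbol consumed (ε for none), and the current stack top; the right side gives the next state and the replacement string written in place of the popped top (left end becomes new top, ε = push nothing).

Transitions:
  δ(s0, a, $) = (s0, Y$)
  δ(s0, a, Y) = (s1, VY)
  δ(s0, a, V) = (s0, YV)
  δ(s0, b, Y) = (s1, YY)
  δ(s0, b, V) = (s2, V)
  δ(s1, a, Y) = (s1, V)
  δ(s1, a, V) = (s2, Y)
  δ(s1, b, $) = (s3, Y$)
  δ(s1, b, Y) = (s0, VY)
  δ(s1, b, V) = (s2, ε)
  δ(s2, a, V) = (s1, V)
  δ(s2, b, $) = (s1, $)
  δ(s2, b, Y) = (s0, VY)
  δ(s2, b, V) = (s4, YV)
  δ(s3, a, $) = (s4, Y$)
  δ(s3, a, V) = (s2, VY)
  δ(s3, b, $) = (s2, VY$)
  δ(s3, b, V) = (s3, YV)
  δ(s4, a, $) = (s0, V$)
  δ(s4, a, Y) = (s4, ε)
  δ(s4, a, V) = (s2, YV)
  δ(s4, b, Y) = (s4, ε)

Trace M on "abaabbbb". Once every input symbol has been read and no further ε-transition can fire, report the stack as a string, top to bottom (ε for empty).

(s0, abaabbbb, $)
  read a, top $: go to s0, push Y$ → (s0, baabbbb, Y$)
  read b, top Y: go to s1, push YY → (s1, aabbbb, YY$)
  read a, top Y: go to s1, push V → (s1, abbbb, VY$)
  read a, top V: go to s2, push Y → (s2, bbbb, YY$)
  read b, top Y: go to s0, push VY → (s0, bbb, VYY$)
  read b, top V: go to s2, push V → (s2, bb, VYY$)
  read b, top V: go to s4, push YV → (s4, b, YVYY$)
  read b, top Y: go to s4, push ε → (s4, ε, VYY$)
All input consumed in state s4 with stack VYY$.

VYY$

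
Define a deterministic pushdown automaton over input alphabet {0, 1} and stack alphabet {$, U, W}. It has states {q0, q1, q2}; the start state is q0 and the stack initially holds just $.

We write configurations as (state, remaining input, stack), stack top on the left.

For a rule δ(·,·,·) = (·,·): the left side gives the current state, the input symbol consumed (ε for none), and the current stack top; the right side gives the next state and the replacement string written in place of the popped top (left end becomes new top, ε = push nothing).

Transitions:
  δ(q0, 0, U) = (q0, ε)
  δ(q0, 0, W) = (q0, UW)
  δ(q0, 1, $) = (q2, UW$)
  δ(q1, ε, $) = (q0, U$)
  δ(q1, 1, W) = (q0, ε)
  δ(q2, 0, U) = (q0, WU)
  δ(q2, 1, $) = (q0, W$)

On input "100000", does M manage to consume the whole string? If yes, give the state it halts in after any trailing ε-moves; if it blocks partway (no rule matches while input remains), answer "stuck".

(q0, 100000, $)
  read 1, top $: go to q2, push UW$ → (q2, 00000, UW$)
  read 0, top U: go to q0, push WU → (q0, 0000, WUW$)
  read 0, top W: go to q0, push UW → (q0, 000, UWUW$)
  read 0, top U: go to q0, push ε → (q0, 00, WUW$)
  read 0, top W: go to q0, push UW → (q0, 0, UWUW$)
  read 0, top U: go to q0, push ε → (q0, ε, WUW$)
All input consumed; M is in state q0.

q0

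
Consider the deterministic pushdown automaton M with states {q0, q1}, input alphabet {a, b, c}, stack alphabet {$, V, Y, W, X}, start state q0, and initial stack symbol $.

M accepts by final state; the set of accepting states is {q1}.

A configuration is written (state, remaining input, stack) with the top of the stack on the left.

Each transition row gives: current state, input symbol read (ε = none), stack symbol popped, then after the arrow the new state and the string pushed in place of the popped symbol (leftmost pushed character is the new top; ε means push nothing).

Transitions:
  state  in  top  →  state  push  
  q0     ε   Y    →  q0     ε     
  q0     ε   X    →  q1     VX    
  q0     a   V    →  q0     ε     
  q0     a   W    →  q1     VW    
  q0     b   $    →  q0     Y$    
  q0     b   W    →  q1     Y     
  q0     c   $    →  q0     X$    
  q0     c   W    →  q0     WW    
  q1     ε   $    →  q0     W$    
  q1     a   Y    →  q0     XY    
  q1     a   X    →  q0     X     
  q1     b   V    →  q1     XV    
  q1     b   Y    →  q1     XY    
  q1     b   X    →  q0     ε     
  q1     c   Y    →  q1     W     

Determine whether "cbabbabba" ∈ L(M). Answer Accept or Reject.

Accept

(q0, cbabbabba, $) ⊢ (q0, babbabba, X$) ⊢ (q1, babbabba, VX$) ⊢ (q1, abbabba, XVX$) ⊢ (q0, bbabba, XVX$) ⊢ (q1, bbabba, VXVX$) ⊢ (q1, babba, XVXVX$) ⊢ (q0, abba, VXVX$) ⊢ (q0, bba, XVX$) ⊢ (q1, bba, VXVX$) ⊢ (q1, ba, XVXVX$) ⊢ (q0, a, VXVX$) ⊢ (q0, ε, XVX$) ⊢ (q1, ε, VXVX$)
All input consumed; state q1 ∈ F.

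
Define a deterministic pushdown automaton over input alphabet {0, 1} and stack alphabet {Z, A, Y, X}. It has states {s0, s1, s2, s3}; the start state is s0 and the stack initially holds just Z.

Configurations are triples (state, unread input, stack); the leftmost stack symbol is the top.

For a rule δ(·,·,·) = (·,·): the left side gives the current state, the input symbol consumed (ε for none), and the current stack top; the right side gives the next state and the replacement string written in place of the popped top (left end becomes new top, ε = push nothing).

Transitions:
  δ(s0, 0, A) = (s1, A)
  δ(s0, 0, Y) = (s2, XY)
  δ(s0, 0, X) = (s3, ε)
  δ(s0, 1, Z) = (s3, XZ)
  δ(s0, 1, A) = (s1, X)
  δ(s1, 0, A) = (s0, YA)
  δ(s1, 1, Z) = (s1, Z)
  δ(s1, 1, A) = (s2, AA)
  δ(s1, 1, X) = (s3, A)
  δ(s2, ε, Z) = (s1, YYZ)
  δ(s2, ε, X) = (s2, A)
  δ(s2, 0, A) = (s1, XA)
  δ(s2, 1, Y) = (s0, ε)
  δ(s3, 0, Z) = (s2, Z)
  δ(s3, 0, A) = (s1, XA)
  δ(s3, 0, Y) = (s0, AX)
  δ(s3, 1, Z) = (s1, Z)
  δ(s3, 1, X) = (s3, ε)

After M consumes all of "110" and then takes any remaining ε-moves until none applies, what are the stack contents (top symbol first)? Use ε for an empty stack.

(s0, 110, Z)
  read 1, top Z: go to s3, push XZ → (s3, 10, XZ)
  read 1, top X: go to s3, push ε → (s3, 0, Z)
  read 0, top Z: go to s2, push Z → (s2, ε, Z)
  ε-move, top Z: go to s1, push YYZ → (s1, ε, YYZ)
All input consumed in state s1 with stack YYZ.

YYZ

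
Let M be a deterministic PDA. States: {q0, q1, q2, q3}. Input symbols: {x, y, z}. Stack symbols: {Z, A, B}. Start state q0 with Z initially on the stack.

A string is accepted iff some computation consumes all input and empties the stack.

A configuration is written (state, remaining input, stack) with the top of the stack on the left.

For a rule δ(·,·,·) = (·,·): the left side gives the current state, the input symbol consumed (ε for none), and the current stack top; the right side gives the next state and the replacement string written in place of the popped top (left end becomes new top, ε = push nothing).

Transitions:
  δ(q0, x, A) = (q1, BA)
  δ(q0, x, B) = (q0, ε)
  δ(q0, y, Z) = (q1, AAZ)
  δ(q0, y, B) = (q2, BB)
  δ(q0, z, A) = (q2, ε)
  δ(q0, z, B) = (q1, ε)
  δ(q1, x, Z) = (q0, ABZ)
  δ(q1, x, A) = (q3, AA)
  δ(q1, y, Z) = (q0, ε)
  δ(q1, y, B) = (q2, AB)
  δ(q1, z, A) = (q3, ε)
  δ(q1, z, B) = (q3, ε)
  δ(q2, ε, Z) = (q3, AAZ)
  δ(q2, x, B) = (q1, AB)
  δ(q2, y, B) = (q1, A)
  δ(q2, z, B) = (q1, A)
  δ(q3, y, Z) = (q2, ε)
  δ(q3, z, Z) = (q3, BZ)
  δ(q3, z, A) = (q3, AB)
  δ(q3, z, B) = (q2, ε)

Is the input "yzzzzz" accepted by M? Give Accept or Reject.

(q0, yzzzzz, Z)
  read y, top Z: go to q1, push AAZ → (q1, zzzzz, AAZ)
  read z, top A: go to q3, push ε → (q3, zzzz, AZ)
  read z, top A: go to q3, push AB → (q3, zzz, ABZ)
  read z, top A: go to q3, push AB → (q3, zz, ABBZ)
  read z, top A: go to q3, push AB → (q3, z, ABBBZ)
  read z, top A: go to q3, push AB → (q3, ε, ABBBBZ)
All input consumed; stack is ABBBBZ, not empty, and no further ε-move applies.

Reject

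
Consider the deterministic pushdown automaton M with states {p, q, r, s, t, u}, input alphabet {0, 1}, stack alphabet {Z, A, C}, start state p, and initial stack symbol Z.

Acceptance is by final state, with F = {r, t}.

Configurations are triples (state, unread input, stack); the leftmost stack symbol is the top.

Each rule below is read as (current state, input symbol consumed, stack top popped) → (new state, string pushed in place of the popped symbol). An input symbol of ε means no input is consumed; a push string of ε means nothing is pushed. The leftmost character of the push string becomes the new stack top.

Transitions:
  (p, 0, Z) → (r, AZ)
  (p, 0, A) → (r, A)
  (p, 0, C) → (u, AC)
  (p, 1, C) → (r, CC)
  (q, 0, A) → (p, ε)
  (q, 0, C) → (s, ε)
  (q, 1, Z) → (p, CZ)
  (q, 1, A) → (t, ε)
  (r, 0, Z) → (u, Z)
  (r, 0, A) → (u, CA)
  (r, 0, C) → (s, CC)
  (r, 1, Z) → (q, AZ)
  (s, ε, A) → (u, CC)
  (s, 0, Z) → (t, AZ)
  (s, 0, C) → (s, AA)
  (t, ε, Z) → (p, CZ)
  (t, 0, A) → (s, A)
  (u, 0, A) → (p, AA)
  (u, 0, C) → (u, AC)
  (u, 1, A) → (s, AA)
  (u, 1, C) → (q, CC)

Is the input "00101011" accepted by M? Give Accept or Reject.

Reject

(p, 00101011, Z)
  read 0, top Z: go to r, push AZ → (r, 0101011, AZ)
  read 0, top A: go to u, push CA → (u, 101011, CAZ)
  read 1, top C: go to q, push CC → (q, 01011, CCAZ)
  read 0, top C: go to s, push ε → (s, 1011, CAZ)
No transition applies at (s, 1011, CAZ); input not fully consumed.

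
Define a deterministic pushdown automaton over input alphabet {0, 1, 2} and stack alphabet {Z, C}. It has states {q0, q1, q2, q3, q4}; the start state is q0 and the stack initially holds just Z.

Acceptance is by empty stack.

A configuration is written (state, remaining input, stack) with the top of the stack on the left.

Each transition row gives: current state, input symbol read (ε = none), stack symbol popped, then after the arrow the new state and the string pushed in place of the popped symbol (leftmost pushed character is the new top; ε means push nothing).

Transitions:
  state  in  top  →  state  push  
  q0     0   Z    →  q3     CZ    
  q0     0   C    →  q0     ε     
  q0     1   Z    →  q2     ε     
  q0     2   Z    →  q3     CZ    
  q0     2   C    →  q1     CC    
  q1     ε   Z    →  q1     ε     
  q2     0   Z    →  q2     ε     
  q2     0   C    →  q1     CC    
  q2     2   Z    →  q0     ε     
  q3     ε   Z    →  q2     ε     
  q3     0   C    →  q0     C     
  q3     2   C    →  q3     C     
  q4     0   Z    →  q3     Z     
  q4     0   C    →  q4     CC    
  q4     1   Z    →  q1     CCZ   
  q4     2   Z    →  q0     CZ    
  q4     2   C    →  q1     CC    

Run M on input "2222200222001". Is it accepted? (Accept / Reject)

(q0, 2222200222001, Z)
  read 2, top Z: go to q3, push CZ → (q3, 222200222001, CZ)
  read 2, top C: go to q3, push C → (q3, 22200222001, CZ)
  read 2, top C: go to q3, push C → (q3, 2200222001, CZ)
  read 2, top C: go to q3, push C → (q3, 200222001, CZ)
  read 2, top C: go to q3, push C → (q3, 00222001, CZ)
  read 0, top C: go to q0, push C → (q0, 0222001, CZ)
  read 0, top C: go to q0, push ε → (q0, 222001, Z)
  read 2, top Z: go to q3, push CZ → (q3, 22001, CZ)
  read 2, top C: go to q3, push C → (q3, 2001, CZ)
  read 2, top C: go to q3, push C → (q3, 001, CZ)
  read 0, top C: go to q0, push C → (q0, 01, CZ)
  read 0, top C: go to q0, push ε → (q0, 1, Z)
  read 1, top Z: go to q2, push ε → (q2, ε, ε)
All input consumed and the stack is empty.

Accept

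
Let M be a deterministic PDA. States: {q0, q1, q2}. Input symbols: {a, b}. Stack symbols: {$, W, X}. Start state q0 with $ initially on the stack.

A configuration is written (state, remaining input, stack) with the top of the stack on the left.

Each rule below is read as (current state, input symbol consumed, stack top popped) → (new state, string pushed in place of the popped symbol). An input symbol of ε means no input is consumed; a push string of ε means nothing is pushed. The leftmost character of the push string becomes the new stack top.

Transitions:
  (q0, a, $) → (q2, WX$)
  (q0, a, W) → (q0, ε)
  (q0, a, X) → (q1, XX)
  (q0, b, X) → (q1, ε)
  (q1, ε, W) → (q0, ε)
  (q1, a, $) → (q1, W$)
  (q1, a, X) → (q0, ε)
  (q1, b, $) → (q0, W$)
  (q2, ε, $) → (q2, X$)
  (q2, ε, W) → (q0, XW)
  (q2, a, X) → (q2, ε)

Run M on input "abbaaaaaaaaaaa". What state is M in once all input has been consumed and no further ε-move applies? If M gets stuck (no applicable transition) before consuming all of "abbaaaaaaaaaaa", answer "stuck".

q1

(q0, abbaaaaaaaaaaa, $) ⊢ (q2, bbaaaaaaaaaaa, WX$) ⊢ (q0, bbaaaaaaaaaaa, XWX$) ⊢ (q1, baaaaaaaaaaa, WX$) ⊢ (q0, baaaaaaaaaaa, X$) ⊢ (q1, aaaaaaaaaaa, $) ⊢ (q1, aaaaaaaaaa, W$) ⊢ (q0, aaaaaaaaaa, $) ⊢ (q2, aaaaaaaaa, WX$) ⊢ (q0, aaaaaaaaa, XWX$) ⊢ (q1, aaaaaaaa, XXWX$) ⊢ (q0, aaaaaaa, XWX$) ⊢ (q1, aaaaaa, XXWX$) ⊢ (q0, aaaaa, XWX$) ⊢ (q1, aaaa, XXWX$) ⊢ (q0, aaa, XWX$) ⊢ (q1, aa, XXWX$) ⊢ (q0, a, XWX$) ⊢ (q1, ε, XXWX$)
All input consumed; M is in state q1.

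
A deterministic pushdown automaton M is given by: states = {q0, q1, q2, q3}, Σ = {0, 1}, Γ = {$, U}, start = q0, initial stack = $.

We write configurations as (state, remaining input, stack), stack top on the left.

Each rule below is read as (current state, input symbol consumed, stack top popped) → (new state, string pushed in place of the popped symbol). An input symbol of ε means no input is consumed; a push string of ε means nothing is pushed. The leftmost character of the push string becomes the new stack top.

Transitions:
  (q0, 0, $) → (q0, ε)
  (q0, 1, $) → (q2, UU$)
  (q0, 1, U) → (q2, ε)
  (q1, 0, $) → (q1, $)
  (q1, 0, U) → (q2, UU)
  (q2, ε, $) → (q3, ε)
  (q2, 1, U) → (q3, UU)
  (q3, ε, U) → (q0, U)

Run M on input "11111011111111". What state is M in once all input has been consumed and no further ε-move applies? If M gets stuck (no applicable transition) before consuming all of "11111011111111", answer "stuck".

(q0, 11111011111111, $)
  read 1, top $: go to q2, push UU$ → (q2, 1111011111111, UU$)
  read 1, top U: go to q3, push UU → (q3, 111011111111, UUU$)
  ε-move, top U: go to q0, push U → (q0, 111011111111, UUU$)
  read 1, top U: go to q2, push ε → (q2, 11011111111, UU$)
  read 1, top U: go to q3, push UU → (q3, 1011111111, UUU$)
  ε-move, top U: go to q0, push U → (q0, 1011111111, UUU$)
  read 1, top U: go to q2, push ε → (q2, 011111111, UU$)
No transition for (q2, 0, top U); M blocks with input 011111111 remaining.

stuck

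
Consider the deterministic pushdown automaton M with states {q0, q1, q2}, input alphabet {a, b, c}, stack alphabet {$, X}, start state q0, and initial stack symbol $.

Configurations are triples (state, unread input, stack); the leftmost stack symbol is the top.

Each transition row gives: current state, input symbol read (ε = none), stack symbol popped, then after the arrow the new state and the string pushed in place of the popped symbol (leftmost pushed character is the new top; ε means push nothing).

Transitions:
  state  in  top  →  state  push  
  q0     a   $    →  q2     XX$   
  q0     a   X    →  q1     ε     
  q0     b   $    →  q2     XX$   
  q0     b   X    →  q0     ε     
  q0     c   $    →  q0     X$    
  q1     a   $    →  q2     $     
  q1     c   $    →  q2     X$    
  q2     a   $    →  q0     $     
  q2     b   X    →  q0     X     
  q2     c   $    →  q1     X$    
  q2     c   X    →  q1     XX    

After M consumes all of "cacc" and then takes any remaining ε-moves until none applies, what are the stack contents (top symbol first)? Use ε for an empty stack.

XX$

(q0, cacc, $) ⊢ (q0, acc, X$) ⊢ (q1, cc, $) ⊢ (q2, c, X$) ⊢ (q1, ε, XX$)
All input consumed in state q1 with stack XX$.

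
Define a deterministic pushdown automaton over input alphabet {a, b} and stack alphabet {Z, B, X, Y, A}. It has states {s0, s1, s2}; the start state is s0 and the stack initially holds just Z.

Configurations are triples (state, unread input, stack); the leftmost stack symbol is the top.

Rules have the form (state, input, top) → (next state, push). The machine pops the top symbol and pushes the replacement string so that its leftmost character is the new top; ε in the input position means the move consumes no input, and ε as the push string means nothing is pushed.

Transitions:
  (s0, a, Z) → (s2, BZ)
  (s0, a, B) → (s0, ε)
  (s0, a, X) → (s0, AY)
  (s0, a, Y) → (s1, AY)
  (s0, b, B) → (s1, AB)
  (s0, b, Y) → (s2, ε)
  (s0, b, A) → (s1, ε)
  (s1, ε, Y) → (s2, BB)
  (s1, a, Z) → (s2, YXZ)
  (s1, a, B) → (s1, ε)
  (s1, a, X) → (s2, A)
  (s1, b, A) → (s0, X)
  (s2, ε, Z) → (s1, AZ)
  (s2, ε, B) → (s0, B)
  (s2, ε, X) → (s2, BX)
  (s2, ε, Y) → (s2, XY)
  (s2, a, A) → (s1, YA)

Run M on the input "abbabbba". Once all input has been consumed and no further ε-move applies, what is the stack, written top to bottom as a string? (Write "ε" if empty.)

(s0, abbabbba, Z)
  read a, top Z: go to s2, push BZ → (s2, bbabbba, BZ)
  ε-move, top B: go to s0, push B → (s0, bbabbba, BZ)
  read b, top B: go to s1, push AB → (s1, babbba, ABZ)
  read b, top A: go to s0, push X → (s0, abbba, XBZ)
  read a, top X: go to s0, push AY → (s0, bbba, AYBZ)
  read b, top A: go to s1, push ε → (s1, bba, YBZ)
  ε-move, top Y: go to s2, push BB → (s2, bba, BBBZ)
  ε-move, top B: go to s0, push B → (s0, bba, BBBZ)
  read b, top B: go to s1, push AB → (s1, ba, ABBBZ)
  read b, top A: go to s0, push X → (s0, a, XBBBZ)
  read a, top X: go to s0, push AY → (s0, ε, AYBBBZ)
All input consumed in state s0 with stack AYBBBZ.

AYBBBZ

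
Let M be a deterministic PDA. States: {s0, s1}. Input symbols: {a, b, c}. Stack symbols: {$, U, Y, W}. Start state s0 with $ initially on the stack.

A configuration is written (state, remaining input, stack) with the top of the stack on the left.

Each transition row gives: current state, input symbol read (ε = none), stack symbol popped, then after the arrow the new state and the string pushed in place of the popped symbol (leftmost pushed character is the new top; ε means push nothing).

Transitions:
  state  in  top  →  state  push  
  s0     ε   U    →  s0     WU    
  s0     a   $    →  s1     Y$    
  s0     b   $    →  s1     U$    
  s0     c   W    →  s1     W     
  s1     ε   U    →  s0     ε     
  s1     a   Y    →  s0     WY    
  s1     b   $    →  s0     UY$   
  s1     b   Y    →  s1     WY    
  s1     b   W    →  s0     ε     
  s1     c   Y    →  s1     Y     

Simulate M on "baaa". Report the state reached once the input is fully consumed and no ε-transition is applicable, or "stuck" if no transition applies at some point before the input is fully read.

(s0, baaa, $)
  read b, top $: go to s1, push U$ → (s1, aaa, U$)
  ε-move, top U: go to s0, push ε → (s0, aaa, $)
  read a, top $: go to s1, push Y$ → (s1, aa, Y$)
  read a, top Y: go to s0, push WY → (s0, a, WY$)
No transition for (s0, a, top W); M blocks with input a remaining.

stuck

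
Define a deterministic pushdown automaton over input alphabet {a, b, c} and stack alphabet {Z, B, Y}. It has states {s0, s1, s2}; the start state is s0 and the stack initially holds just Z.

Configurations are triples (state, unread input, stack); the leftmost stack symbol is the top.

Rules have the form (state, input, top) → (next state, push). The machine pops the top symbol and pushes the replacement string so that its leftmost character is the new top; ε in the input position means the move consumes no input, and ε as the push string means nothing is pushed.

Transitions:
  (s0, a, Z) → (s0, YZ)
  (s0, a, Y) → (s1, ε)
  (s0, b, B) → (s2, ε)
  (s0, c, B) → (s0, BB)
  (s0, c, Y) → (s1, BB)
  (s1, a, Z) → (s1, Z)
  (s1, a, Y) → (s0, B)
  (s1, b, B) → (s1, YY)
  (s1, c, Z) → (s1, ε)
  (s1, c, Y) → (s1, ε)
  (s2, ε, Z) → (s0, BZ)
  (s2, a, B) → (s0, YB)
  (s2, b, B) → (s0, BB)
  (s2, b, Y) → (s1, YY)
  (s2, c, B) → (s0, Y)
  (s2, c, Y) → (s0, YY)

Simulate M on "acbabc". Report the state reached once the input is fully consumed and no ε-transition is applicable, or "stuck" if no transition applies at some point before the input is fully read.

(s0, acbabc, Z)
  read a, top Z: go to s0, push YZ → (s0, cbabc, YZ)
  read c, top Y: go to s1, push BB → (s1, babc, BBZ)
  read b, top B: go to s1, push YY → (s1, abc, YYBZ)
  read a, top Y: go to s0, push B → (s0, bc, BYBZ)
  read b, top B: go to s2, push ε → (s2, c, YBZ)
  read c, top Y: go to s0, push YY → (s0, ε, YYBZ)
All input consumed; M is in state s0.

s0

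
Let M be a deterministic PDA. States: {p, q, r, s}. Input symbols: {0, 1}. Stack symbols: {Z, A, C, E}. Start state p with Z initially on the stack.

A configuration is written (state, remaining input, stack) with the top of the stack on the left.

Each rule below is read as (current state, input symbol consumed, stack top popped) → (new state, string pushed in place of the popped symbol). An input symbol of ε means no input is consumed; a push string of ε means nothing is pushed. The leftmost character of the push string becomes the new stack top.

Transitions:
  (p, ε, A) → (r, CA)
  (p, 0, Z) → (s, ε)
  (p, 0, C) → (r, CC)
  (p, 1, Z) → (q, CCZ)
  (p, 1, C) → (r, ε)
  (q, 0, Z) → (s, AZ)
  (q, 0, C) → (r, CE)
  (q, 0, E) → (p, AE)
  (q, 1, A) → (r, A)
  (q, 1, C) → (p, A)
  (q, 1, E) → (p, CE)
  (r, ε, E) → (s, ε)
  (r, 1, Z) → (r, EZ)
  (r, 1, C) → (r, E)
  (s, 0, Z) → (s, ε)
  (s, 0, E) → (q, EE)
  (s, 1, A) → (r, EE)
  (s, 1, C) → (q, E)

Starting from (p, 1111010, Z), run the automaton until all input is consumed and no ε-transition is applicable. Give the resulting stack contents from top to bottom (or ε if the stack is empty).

CCEECZ

(p, 1111010, Z) ⊢ (q, 111010, CCZ) ⊢ (p, 11010, ACZ) ⊢ (r, 11010, CACZ) ⊢ (r, 1010, EACZ) ⊢ (s, 1010, ACZ) ⊢ (r, 010, EECZ) ⊢ (s, 010, ECZ) ⊢ (q, 10, EECZ) ⊢ (p, 0, CEECZ) ⊢ (r, ε, CCEECZ)
All input consumed in state r with stack CCEECZ.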